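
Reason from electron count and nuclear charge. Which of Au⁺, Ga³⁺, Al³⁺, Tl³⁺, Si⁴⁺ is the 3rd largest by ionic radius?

Si⁴⁺ (Z=14, 10 e⁻), Al³⁺ (Z=13, 10 e⁻), Ga³⁺ (Z=31, 28 e⁻), Tl³⁺ (Z=81, 78 e⁻), Au⁺ (Z=79, 78 e⁻). Si⁴⁺ < Al³⁺ (isoelectronic, higher Z=14 is smaller); Al³⁺ < Ga³⁺ (same group, 1 shell fewer); Ga³⁺ < Tl³⁺ (same group, period 4 vs 6); Tl³⁺ < Au⁺ (isoelectronic, higher Z=81 is smaller).
That gives Si⁴⁺ < Al³⁺ < Ga³⁺ < Tl³⁺ < Au⁺. From the largest end, number 3 is Ga³⁺.

Ga³⁺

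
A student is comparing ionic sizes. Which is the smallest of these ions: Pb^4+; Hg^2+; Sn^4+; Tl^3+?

Tabulating Z and e⁻: Sn^4+: 46 e⁻, Z=50, Pb^4+: 78 e⁻, Z=82, Tl^3+: 78 e⁻, Z=81, Hg^2+: 78 e⁻, Z=80. Sn^4+ < Pb^4+ (same group, period 5 vs 6); Pb^4+ < Tl^3+ (isoelectronic, higher Z=82 is smaller); Tl^3+ < Hg^2+ (both 78 e⁻, Z=81>80).

Sn^4+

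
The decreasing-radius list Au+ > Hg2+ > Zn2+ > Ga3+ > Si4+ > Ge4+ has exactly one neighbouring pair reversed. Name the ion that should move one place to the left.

Scanning neighbour by neighbour, only Si4+/Ge4+ violates a trend: both in group 14 with the same charge; Si4+ (period 3) has the smaller radius. That makes Ge4+ the one sitting a position late relative to where it belongs.

Ge4+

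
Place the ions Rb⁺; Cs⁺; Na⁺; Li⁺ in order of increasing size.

These ions sit in one column with identical charge. Each step down the periodic table adds a principal shell, increasing the radius.

Li⁺ < Na⁺ < Rb⁺ < Cs⁺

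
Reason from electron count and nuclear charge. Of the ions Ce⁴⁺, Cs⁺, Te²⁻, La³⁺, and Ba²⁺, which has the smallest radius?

Ce⁴⁺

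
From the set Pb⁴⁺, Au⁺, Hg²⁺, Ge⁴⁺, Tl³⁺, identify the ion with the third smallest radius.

Work out protons and electrons: Ge⁴⁺ (Z=32, 28 e⁻), Pb⁴⁺ (Z=82, 78 e⁻), Tl³⁺ (Z=81, 78 e⁻), Hg²⁺ (Z=80, 78 e⁻), Au⁺ (Z=79, 78 e⁻). Ge⁴⁺ < Pb⁴⁺ (same group, period 4 vs 6); Pb⁴⁺ < Tl³⁺ (isoelectronic, higher Z=82 is smaller); Tl³⁺ < Hg²⁺ (isoelectronic, higher Z=81 is smaller); Hg²⁺ < Au⁺ (isoelectronic, higher Z=80 is smaller).
So the order is Ge⁴⁺ < Pb⁴⁺ < Tl³⁺ < Hg²⁺ < Au⁺; the 3rd-smallest ion is Tl³⁺.

Tl³⁺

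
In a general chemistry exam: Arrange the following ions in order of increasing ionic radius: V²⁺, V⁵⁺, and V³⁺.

V⁵⁺ < V³⁺ < V²⁺

These are all V ions. Removing more electrons (higher positive charge) pulls the remaining electrons in closer, so V⁵⁺ is smallest and V²⁺ is largest.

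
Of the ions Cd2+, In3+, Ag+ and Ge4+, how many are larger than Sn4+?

3

First list Z and electron count for each: Ge4+ has 28 e⁻ (Z=32), Sn4+ has 46 e⁻ (Z=50), In3+ has 46 e⁻ (Z=49), Cd2+ has 46 e⁻ (Z=48), Ag+ has 46 e⁻ (Z=47). Ge4+ < Sn4+ (same group, 1 shell fewer); Sn4+ < In3+ (both 46 e⁻, Z=50>49); In3+ < Cd2+ (both 46 e⁻, Z=49>48); Cd2+ < Ag+ (both 46 e⁻, Z=48>47).
Overall: Ge4+ < Sn4+ < In3+ < Cd2+ < Ag+. Sn4+ has 1 below it and 3 above. That's 3.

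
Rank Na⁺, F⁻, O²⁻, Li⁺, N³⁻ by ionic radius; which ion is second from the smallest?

First list Z and electron count for each: Li⁺ (Z=3, 2 e⁻), Na⁺ (Z=11, 10 e⁻), F⁻ (Z=9, 10 e⁻), O²⁻ (Z=8, 10 e⁻), N³⁻ (Z=7, 10 e⁻). Li⁺ < Na⁺ (same group, period 2 vs 3); Na⁺ < F⁻ (isoelectronic, higher Z=11 is smaller); F⁻ < O²⁻ (isoelectronic, higher Z=9 is smaller); O²⁻ < N³⁻ (both 10 e⁻, Z=8>7).
That gives Li⁺ < Na⁺ < F⁻ < O²⁻ < N³⁻. From the smallest end, number 2 is Na⁺.

Na⁺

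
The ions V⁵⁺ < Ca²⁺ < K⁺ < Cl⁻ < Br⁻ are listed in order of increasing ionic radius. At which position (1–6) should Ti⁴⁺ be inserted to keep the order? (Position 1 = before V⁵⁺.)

2

First list Z and electron count for each: V⁵⁺: 18 e⁻, Z=23, Ti⁴⁺: 18 e⁻, Z=22, Ca²⁺: 18 e⁻, Z=20, K⁺: 18 e⁻, Z=19, Cl⁻: 18 e⁻, Z=17, Br⁻: 36 e⁻, Z=35. V⁵⁺ < Ti⁴⁺ (both 18 e⁻, Z=23>22); Ti⁴⁺ < Ca²⁺ (both 18 e⁻, Z=22>20); Ca²⁺ < K⁺ (both 18 e⁻, Z=20>19); K⁺ < Cl⁻ (isoelectronic, higher Z=19 is smaller); Cl⁻ < Br⁻ (same group, period 3 vs 4).
Merged order: V⁵⁺ < Ti⁴⁺ < Ca²⁺ < K⁺ < Cl⁻ < Br⁻ — Ti⁴⁺ is number 2.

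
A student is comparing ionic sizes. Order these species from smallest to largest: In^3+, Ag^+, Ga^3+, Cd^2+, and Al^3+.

Electron counts and nuclear charges: Al^3+: 10 e⁻, Z=13, Ga^3+: 28 e⁻, Z=31, In^3+: 46 e⁻, Z=49, Cd^2+: 46 e⁻, Z=48, Ag^+: 46 e⁻, Z=47. Al^3+ < Ga^3+ (same group, 1 shell fewer); Ga^3+ < In^3+ (same group, 1 shell fewer); In^3+ < Cd^2+ (both 46 e⁻, Z=49>48); Cd^2+ < Ag^+ (isoelectronic, higher Z=48 is smaller).

Al^3+ < Ga^3+ < In^3+ < Cd^2+ < Ag^+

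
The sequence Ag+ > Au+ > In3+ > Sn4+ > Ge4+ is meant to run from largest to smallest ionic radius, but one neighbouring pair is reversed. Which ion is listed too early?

Ag+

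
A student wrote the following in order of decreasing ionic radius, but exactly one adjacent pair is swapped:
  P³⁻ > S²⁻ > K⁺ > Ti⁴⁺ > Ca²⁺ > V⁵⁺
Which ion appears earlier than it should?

Ti⁴⁺

Check each adjacent pair. Ti⁴⁺ and Ca²⁺ are reversed: Ti⁴⁺ and Ca²⁺ share 18 electrons; the higher nuclear charge on Ti (Z=22) contracts it more, so Ti⁴⁺ < Ca²⁺. No other neighbouring pair contradicts the periodic trends, so Ti⁴⁺ is the ion listed too early.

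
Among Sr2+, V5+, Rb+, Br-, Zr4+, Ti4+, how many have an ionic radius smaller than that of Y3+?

3

First list Z and electron count for each: V5+ has 18 e⁻ (Z=23), Ti4+ has 18 e⁻ (Z=22), Zr4+ has 36 e⁻ (Z=40), Y3+ has 36 e⁻ (Z=39), Sr2+ has 36 e⁻ (Z=38), Rb+ has 36 e⁻ (Z=37), Br- has 36 e⁻ (Z=35). V5+ < Ti4+ (isoelectronic, higher Z=23 is smaller); Ti4+ < Zr4+ (same group, 1 shell fewer); Zr4+ < Y3+ (both 36 e⁻, Z=40>39); Y3+ < Sr2+ (both 36 e⁻, Z=39>38); Sr2+ < Rb+ (both 36 e⁻, Z=38>37); Rb+ < Br- (isoelectronic, higher Z=37 is smaller).
Overall: V5+ < Ti4+ < Zr4+ < Y3+ < Sr2+ < Rb+ < Br-. Y3+ has 3 below it and 3 above. So 3 are smaller.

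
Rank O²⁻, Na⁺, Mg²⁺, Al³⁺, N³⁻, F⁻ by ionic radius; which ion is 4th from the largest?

These species are isoelectronic with 10 electrons. The only difference is the number of protons: Al³⁺ (Z=13), Mg²⁺ (Z=12), Na⁺ (Z=11), F⁻ (Z=9), O²⁻ (Z=8), N³⁻ (Z=7). The strongest nuclear pull (Al³⁺) gives the smallest ion.
So the order is Al³⁺ < Mg²⁺ < Na⁺ < F⁻ < O²⁻ < N³⁻; the 4th-largest ion is Na⁺.

Na⁺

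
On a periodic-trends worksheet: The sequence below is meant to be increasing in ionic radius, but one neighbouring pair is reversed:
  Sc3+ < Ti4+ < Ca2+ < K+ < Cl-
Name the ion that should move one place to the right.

Sc3+

The pair Sc3+, Ti4+ is the wrong way round — Ti4+ and Sc3+ share 18 electrons; the higher nuclear charge on Ti (Z=22) contracts it more, so Ti4+ < Sc3+. All other adjacent pairs agree with periodic trends, so Sc3+ is the misplaced ion.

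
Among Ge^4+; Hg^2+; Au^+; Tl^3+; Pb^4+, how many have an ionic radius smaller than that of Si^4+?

Electron counts and nuclear charges: Si^4+: 10 e⁻, Z=14, Ge^4+: 28 e⁻, Z=32, Pb^4+: 78 e⁻, Z=82, Tl^3+: 78 e⁻, Z=81, Hg^2+: 78 e⁻, Z=80, Au^+: 78 e⁻, Z=79. Si^4+ < Ge^4+ (same group, 1 shell fewer); Ge^4+ < Pb^4+ (same group, 2 shells fewer); Pb^4+ < Tl^3+ (isoelectronic, higher Z=82 is smaller); Tl^3+ < Hg^2+ (isoelectronic, higher Z=81 is smaller); Hg^2+ < Au^+ (both 78 e⁻, Z=80>79).
Ordering all of them (including Si^4+) by radius gives Si^4+ < Ge^4+ < Pb^4+ < Tl^3+ < Hg^2+ < Au^+. Count: 0.

0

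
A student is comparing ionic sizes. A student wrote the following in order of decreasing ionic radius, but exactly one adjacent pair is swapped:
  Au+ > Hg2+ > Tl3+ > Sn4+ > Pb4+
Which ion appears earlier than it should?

Sn4+

Compare adjacent ions: same group and charge — period 5 sits above period 6, so Sn4+ is smaller — yet in this decreasing list Sn4+ sits before Pb4+. Nothing else is reversed, so Sn4+ should move one place to the right.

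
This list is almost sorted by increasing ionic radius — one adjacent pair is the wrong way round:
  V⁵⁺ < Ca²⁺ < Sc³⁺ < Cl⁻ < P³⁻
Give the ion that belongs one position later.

Check each adjacent pair. Ca²⁺ and Sc³⁺ are reversed: Sc³⁺ and Ca²⁺ share 18 electrons; the higher nuclear charge on Sc (Z=21) contracts it more, so Sc³⁺ < Ca²⁺. No other neighbouring pair contradicts the periodic trends, so Ca²⁺ is the ion listed too early.

Ca²⁺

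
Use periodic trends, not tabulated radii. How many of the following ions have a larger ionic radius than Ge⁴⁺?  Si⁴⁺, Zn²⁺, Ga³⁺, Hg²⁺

3

Work out protons and electrons: Si⁴⁺ has 10 e⁻ (Z=14), Ge⁴⁺ has 28 e⁻ (Z=32), Ga³⁺ has 28 e⁻ (Z=31), Zn²⁺ has 28 e⁻ (Z=30), Hg²⁺ has 78 e⁻ (Z=80). Si⁴⁺ < Ge⁴⁺ (same group, period 3 vs 4); Ge⁴⁺ < Ga³⁺ (both 28 e⁻, Z=32>31); Ga³⁺ < Zn²⁺ (isoelectronic, higher Z=31 is smaller); Zn²⁺ < Hg²⁺ (same group, period 4 vs 6).
Placing each against Ge⁴⁺: smaller — Si⁴⁺; larger — Ga³⁺, Zn²⁺, Hg²⁺. So 3 are larger.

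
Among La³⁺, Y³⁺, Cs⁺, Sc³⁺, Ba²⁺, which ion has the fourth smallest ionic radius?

Work out protons and electrons: Sc³⁺ has 18 e⁻ (Z=21), Y³⁺ has 36 e⁻ (Z=39), La³⁺ has 54 e⁻ (Z=57), Ba²⁺ has 54 e⁻ (Z=56), Cs⁺ has 54 e⁻ (Z=55). Sc³⁺ < Y³⁺ (same group, period 4 vs 5); Y³⁺ < La³⁺ (same group, 1 shell fewer); La³⁺ < Ba²⁺ (both 54 e⁻, Z=57>56); Ba²⁺ < Cs⁺ (both 54 e⁻, Z=56>55).
Full ascending order: Sc³⁺ < Y³⁺ < La³⁺ < Ba²⁺ < Cs⁺. Counting from the smallest, position 4 is Ba²⁺.

Ba²⁺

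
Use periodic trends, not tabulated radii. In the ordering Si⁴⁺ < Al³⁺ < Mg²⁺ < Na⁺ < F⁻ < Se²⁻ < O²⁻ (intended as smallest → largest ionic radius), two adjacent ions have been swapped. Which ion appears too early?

Scanning neighbour by neighbour, only Se²⁻/O²⁻ violates a trend: same group and charge — period 2 sits above period 4, so O²⁻ is smaller. That makes Se²⁻ the one sitting a position early relative to where it belongs.

Se²⁻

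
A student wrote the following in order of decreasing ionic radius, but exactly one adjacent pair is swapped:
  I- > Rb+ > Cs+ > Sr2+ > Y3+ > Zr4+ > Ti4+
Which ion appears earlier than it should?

Scanning neighbour by neighbour, only Rb+/Cs+ violates a trend: Rb+ and Cs+ are in one column with the same charge; the lighter period-5 ion has one fewer shell and is smaller. That makes Rb+ the one sitting a position early relative to where it belongs.

Rb+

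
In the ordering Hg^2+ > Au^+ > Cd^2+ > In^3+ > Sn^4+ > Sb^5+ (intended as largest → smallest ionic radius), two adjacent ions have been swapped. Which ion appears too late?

The pair Hg^2+, Au^+ is the wrong way round — Hg^2+ and Au^+ share 78 electrons; the higher nuclear charge on Hg (Z=80) contracts it more, so Hg^2+ < Au^+. All other adjacent pairs agree with periodic trends, so Au^+ is the misplaced ion.

Au^+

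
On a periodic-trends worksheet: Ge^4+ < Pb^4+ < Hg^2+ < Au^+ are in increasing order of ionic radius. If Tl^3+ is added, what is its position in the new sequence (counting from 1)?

3

Tabulating Z and e⁻: Ge^4+ (Z=32, 28 e⁻), Pb^4+ (Z=82, 78 e⁻), Tl^3+ (Z=81, 78 e⁻), Hg^2+ (Z=80, 78 e⁻), Au^+ (Z=79, 78 e⁻). Ge^4+ < Pb^4+ (same group, period 4 vs 6); Pb^4+ < Tl^3+ (both 78 e⁻, Z=82>81); Tl^3+ < Hg^2+ (isoelectronic, higher Z=81 is smaller); Hg^2+ < Au^+ (both 78 e⁻, Z=80>79).
With Tl^3+ included the full order is Ge^4+ < Pb^4+ < Tl^3+ < Hg^2+ < Au^+, so it takes position 3.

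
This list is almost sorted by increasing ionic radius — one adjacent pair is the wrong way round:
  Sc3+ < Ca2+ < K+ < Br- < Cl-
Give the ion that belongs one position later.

Br-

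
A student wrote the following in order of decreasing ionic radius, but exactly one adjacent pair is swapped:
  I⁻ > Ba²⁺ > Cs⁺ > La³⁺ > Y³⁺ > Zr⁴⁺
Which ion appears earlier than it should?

Ba²⁺

Scanning neighbour by neighbour, only Ba²⁺/Cs⁺ violates a trend: both have 54 electrons but Z(Ba)=56 > Z(Cs)=55, so Ba²⁺ should be the smaller of the two. That makes Ba²⁺ the one sitting a position early relative to where it belongs.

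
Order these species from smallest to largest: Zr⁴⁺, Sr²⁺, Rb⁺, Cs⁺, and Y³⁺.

Zr⁴⁺ < Y³⁺ < Sr²⁺ < Rb⁺ < Cs⁺

Electron counts and nuclear charges: Zr⁴⁺: 36 e⁻, Z=40, Y³⁺: 36 e⁻, Z=39, Sr²⁺: 36 e⁻, Z=38, Rb⁺: 36 e⁻, Z=37, Cs⁺: 54 e⁻, Z=55. Zr⁴⁺ < Y³⁺ (isoelectronic, higher Z=40 is smaller); Y³⁺ < Sr²⁺ (both 36 e⁻, Z=39>38); Sr²⁺ < Rb⁺ (isoelectronic, higher Z=38 is smaller); Rb⁺ < Cs⁺ (same group, 1 shell fewer).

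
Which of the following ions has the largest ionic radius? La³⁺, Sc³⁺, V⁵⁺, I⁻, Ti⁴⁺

I⁻

Tabulating Z and e⁻: V⁵⁺ (Z=23, 18 e⁻), Ti⁴⁺ (Z=22, 18 e⁻), Sc³⁺ (Z=21, 18 e⁻), La³⁺ (Z=57, 54 e⁻), I⁻ (Z=53, 54 e⁻). V⁵⁺ < Ti⁴⁺ (both 18 e⁻, Z=23>22); Ti⁴⁺ < Sc³⁺ (isoelectronic, higher Z=22 is smaller); Sc³⁺ < La³⁺ (same group, period 4 vs 6); La³⁺ < I⁻ (isoelectronic, higher Z=57 is smaller).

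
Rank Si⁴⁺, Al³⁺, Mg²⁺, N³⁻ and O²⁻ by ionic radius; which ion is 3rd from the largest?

Mg²⁺

These species are isoelectronic with 10 electrons. The only difference is the number of protons: Si⁴⁺ (Z=14), Al³⁺ (Z=13), Mg²⁺ (Z=12), O²⁻ (Z=8), N³⁻ (Z=7). The strongest nuclear pull (Si⁴⁺) gives the smallest ion.
Full ascending order: Si⁴⁺ < Al³⁺ < Mg²⁺ < O²⁻ < N³⁻. Counting from the largest, position 3 is Mg²⁺.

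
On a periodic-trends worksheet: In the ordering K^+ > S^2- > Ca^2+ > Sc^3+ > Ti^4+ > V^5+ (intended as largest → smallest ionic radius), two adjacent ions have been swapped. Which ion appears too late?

S^2-

Check each adjacent pair. K^+ and S^2- are reversed: they are isoelectronic (18 e⁻) and K has more protons than S (19 vs 16), making K^+ smaller. No other neighbouring pair contradicts the periodic trends, so S^2- is the ion listed too late.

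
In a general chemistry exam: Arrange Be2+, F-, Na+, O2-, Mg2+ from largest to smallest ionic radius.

O2- > F- > Na+ > Mg2+ > Be2+

Electron counts and nuclear charges: Be2+ has 2 e⁻ (Z=4), Mg2+ has 10 e⁻ (Z=12), Na+ has 10 e⁻ (Z=11), F- has 10 e⁻ (Z=9), O2- has 10 e⁻ (Z=8). Be2+ < Mg2+ (same group, period 2 vs 3); Mg2+ < Na+ (both 10 e⁻, Z=12>11); Na+ < F- (isoelectronic, higher Z=11 is smaller); F- < O2- (isoelectronic, higher Z=9 is smaller).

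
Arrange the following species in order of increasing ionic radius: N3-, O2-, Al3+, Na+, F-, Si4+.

All of these have 10 electrons (isoelectronic). With the same electron cloud, the ion with the most protons pulls it in tightest. Nuclear charges: Si4+ (Z=14), Al3+ (Z=13), Na+ (Z=11), F- (Z=9), O2- (Z=8), N3- (Z=7). Highest Z is smallest.

Si4+ < Al3+ < Na+ < F- < O2- < N3-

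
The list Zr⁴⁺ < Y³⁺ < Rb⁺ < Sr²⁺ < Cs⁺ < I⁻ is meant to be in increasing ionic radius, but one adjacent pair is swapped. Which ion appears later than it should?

Sr²⁺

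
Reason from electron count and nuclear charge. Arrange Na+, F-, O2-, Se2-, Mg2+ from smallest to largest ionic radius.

Mg2+ < Na+ < F- < O2- < Se2-

Mg2+: 10 e⁻, Z=12, Na+: 10 e⁻, Z=11, F-: 10 e⁻, Z=9, O2-: 10 e⁻, Z=8, Se2-: 36 e⁻, Z=34. Mg2+ < Na+ (both 10 e⁻, Z=12>11); Na+ < F- (isoelectronic, higher Z=11 is smaller); F- < O2- (both 10 e⁻, Z=9>8); O2- < Se2- (same group, period 2 vs 4).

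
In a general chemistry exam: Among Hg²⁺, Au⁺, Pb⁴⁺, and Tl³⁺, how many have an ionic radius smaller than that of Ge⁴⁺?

Electron counts and nuclear charges: Ge⁴⁺: 28 e⁻, Z=32, Pb⁴⁺: 78 e⁻, Z=82, Tl³⁺: 78 e⁻, Z=81, Hg²⁺: 78 e⁻, Z=80, Au⁺: 78 e⁻, Z=79. Ge⁴⁺ < Pb⁴⁺ (same group, 2 shells fewer); Pb⁴⁺ < Tl³⁺ (both 78 e⁻, Z=82>81); Tl³⁺ < Hg²⁺ (isoelectronic, higher Z=81 is smaller); Hg²⁺ < Au⁺ (both 78 e⁻, Z=80>79).
Relative to Ge⁴⁺, the ions that are smaller are none. So 0 are smaller.

0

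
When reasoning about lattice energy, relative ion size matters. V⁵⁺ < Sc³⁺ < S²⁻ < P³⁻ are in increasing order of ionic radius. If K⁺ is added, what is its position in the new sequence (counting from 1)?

Each ion has 18 electrons. The ranking follows nuclear charge in reverse — greater Z gives a smaller radius. V⁵⁺ (Z=23), Sc³⁺ (Z=21), K⁺ (Z=19), S²⁻ (Z=16), P³⁻ (Z=15).
With K⁺ included the full order is V⁵⁺ < Sc³⁺ < K⁺ < S²⁻ < P³⁻, so it takes position 3.

3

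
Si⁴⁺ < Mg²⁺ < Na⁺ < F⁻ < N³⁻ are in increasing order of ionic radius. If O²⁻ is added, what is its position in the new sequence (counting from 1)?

Each ion has 10 electrons. The ranking follows nuclear charge in reverse — greater Z gives a smaller radius. Si⁴⁺ (Z=14), Mg²⁺ (Z=12), Na⁺ (Z=11), F⁻ (Z=9), O²⁻ (Z=8), N³⁻ (Z=7).
Putting O²⁻ in gives Si⁴⁺ < Mg²⁺ < Na⁺ < F⁻ < O²⁻ < N³⁻; it lands at slot 5.

5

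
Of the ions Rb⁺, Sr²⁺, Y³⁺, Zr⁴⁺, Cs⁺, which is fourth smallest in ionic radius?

Rb⁺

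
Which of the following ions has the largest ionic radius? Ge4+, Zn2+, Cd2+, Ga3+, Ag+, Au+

Tabulating Z and e⁻: Ge4+ (Z=32, 28 e⁻), Ga3+ (Z=31, 28 e⁻), Zn2+ (Z=30, 28 e⁻), Cd2+ (Z=48, 46 e⁻), Ag+ (Z=47, 46 e⁻), Au+ (Z=79, 78 e⁻). Ge4+ < Ga3+ (isoelectronic, higher Z=32 is smaller); Ga3+ < Zn2+ (isoelectronic, higher Z=31 is smaller); Zn2+ < Cd2+ (same group, 1 shell fewer); Cd2+ < Ag+ (isoelectronic, higher Z=48 is smaller); Ag+ < Au+ (same group, 1 shell fewer).

Au+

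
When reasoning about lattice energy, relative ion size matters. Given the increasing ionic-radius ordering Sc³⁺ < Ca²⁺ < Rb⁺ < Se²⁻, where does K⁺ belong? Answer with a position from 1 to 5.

3

Electron counts and nuclear charges: Sc³⁺: 18 e⁻, Z=21, Ca²⁺: 18 e⁻, Z=20, K⁺: 18 e⁻, Z=19, Rb⁺: 36 e⁻, Z=37, Se²⁻: 36 e⁻, Z=34. Sc³⁺ < Ca²⁺ (isoelectronic, higher Z=21 is smaller); Ca²⁺ < K⁺ (both 18 e⁻, Z=20>19); K⁺ < Rb⁺ (same group, period 4 vs 5); Rb⁺ < Se²⁻ (both 36 e⁻, Z=37>34).
Putting K⁺ in gives Sc³⁺ < Ca²⁺ < K⁺ < Rb⁺ < Se²⁻; it lands at slot 3.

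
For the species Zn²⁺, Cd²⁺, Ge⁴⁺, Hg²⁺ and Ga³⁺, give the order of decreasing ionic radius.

Hg²⁺ > Cd²⁺ > Zn²⁺ > Ga³⁺ > Ge⁴⁺

Tabulating Z and e⁻: Ge⁴⁺ (Z=32, 28 e⁻), Ga³⁺ (Z=31, 28 e⁻), Zn²⁺ (Z=30, 28 e⁻), Cd²⁺ (Z=48, 46 e⁻), Hg²⁺ (Z=80, 78 e⁻). Ge⁴⁺ < Ga³⁺ (both 28 e⁻, Z=32>31); Ga³⁺ < Zn²⁺ (isoelectronic, higher Z=31 is smaller); Zn²⁺ < Cd²⁺ (same group, period 4 vs 5); Cd²⁺ < Hg²⁺ (same group, period 5 vs 6).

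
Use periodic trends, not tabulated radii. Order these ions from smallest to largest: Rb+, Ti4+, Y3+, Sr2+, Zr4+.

Work out protons and electrons: Ti4+ (Z=22, 18 e⁻), Zr4+ (Z=40, 36 e⁻), Y3+ (Z=39, 36 e⁻), Sr2+ (Z=38, 36 e⁻), Rb+ (Z=37, 36 e⁻). Ti4+ < Zr4+ (same group, 1 shell fewer); Zr4+ < Y3+ (both 36 e⁻, Z=40>39); Y3+ < Sr2+ (both 36 e⁻, Z=39>38); Sr2+ < Rb+ (isoelectronic, higher Z=38 is smaller).

Ti4+ < Zr4+ < Y3+ < Sr2+ < Rb+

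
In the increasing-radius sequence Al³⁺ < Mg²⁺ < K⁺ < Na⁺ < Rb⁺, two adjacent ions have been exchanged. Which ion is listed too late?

Na⁺

Check each adjacent pair. K⁺ and Na⁺ are reversed: both in group 1 with the same charge; Na⁺ (period 3) has the smaller radius. No other neighbouring pair contradicts the periodic trends, so Na⁺ is the ion listed too late.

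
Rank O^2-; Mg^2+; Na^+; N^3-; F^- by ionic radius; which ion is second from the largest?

O^2-

All of these have 10 electrons (isoelectronic). With the same electron cloud, the ion with the most protons pulls it in tightest. Nuclear charges: Mg^2+ (Z=12), Na^+ (Z=11), F^- (Z=9), O^2- (Z=8), N^3- (Z=7). Highest Z is smallest.
That gives Mg^2+ < Na^+ < F^- < O^2- < N^3-. From the largest end, number 2 is O^2-.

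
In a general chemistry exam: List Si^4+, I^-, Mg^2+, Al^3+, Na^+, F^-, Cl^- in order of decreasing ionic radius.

Si^4+ (Z=14, 10 e⁻), Al^3+ (Z=13, 10 e⁻), Mg^2+ (Z=12, 10 e⁻), Na^+ (Z=11, 10 e⁻), F^- (Z=9, 10 e⁻), Cl^- (Z=17, 18 e⁻), I^- (Z=53, 54 e⁻). Si^4+ < Al^3+ (both 10 e⁻, Z=14>13); Al^3+ < Mg^2+ (both 10 e⁻, Z=13>12); Mg^2+ < Na^+ (isoelectronic, higher Z=12 is smaller); Na^+ < F^- (isoelectronic, higher Z=11 is smaller); F^- < Cl^- (same group, period 2 vs 3); Cl^- < I^- (same group, period 3 vs 5).

I^- > Cl^- > F^- > Na^+ > Mg^2+ > Al^3+ > Si^4+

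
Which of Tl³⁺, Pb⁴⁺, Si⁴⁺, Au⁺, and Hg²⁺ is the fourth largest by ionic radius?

First list Z and electron count for each: Si⁴⁺ (Z=14, 10 e⁻), Pb⁴⁺ (Z=82, 78 e⁻), Tl³⁺ (Z=81, 78 e⁻), Hg²⁺ (Z=80, 78 e⁻), Au⁺ (Z=79, 78 e⁻). Si⁴⁺ < Pb⁴⁺ (same group, period 3 vs 6); Pb⁴⁺ < Tl³⁺ (isoelectronic, higher Z=82 is smaller); Tl³⁺ < Hg²⁺ (isoelectronic, higher Z=81 is smaller); Hg²⁺ < Au⁺ (isoelectronic, higher Z=80 is smaller).
So the order is Si⁴⁺ < Pb⁴⁺ < Tl³⁺ < Hg²⁺ < Au⁺; the 4th-largest ion is Pb⁴⁺.

Pb⁴⁺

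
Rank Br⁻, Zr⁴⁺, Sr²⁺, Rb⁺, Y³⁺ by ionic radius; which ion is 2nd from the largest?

Rb⁺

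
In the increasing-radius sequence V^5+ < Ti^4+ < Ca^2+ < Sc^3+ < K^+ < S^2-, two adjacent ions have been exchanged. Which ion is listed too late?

The pair Ca^2+, Sc^3+ is the wrong way round — Sc^3+ and Ca^2+ share 18 electrons; the higher nuclear charge on Sc (Z=21) contracts it more, so Sc^3+ < Ca^2+. All other adjacent pairs agree with periodic trends, so Sc^3+ is the misplaced ion.

Sc^3+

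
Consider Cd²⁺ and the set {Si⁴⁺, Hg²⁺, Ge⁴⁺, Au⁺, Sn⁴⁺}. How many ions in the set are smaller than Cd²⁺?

3

Electron counts and nuclear charges: Si⁴⁺: 10 e⁻, Z=14, Ge⁴⁺: 28 e⁻, Z=32, Sn⁴⁺: 46 e⁻, Z=50, Cd²⁺: 46 e⁻, Z=48, Hg²⁺: 78 e⁻, Z=80, Au⁺: 78 e⁻, Z=79. Si⁴⁺ < Ge⁴⁺ (same group, 1 shell fewer); Ge⁴⁺ < Sn⁴⁺ (same group, 1 shell fewer); Sn⁴⁺ < Cd²⁺ (both 46 e⁻, Z=50>48); Cd²⁺ < Hg²⁺ (same group, 1 shell fewer); Hg²⁺ < Au⁺ (isoelectronic, higher Z=80 is smaller).
Ordering all of them (including Cd²⁺) by radius gives Si⁴⁺ < Ge⁴⁺ < Sn⁴⁺ < Cd²⁺ < Hg²⁺ < Au⁺. Count: 3.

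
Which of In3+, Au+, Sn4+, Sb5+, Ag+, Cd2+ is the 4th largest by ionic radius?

In3+

Work out protons and electrons: Sb5+ has 46 e⁻ (Z=51), Sn4+ has 46 e⁻ (Z=50), In3+ has 46 e⁻ (Z=49), Cd2+ has 46 e⁻ (Z=48), Ag+ has 46 e⁻ (Z=47), Au+ has 78 e⁻ (Z=79). Sb5+ < Sn4+ (isoelectronic, higher Z=51 is smaller); Sn4+ < In3+ (both 46 e⁻, Z=50>49); In3+ < Cd2+ (isoelectronic, higher Z=49 is smaller); Cd2+ < Ag+ (both 46 e⁻, Z=48>47); Ag+ < Au+ (same group, period 5 vs 6).
Full ascending order: Sb5+ < Sn4+ < In3+ < Cd2+ < Ag+ < Au+. Counting from the largest, position 4 is In3+.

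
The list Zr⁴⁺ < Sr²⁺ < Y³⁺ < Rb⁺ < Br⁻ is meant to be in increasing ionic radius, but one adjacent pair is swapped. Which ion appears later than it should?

Y³⁺

Scanning neighbour by neighbour, only Sr²⁺/Y³⁺ violates a trend: they are isoelectronic (36 e⁻) and Y has more protons than Sr (39 vs 38), making Y³⁺ smaller. That makes Y³⁺ the one sitting a position late relative to where it belongs.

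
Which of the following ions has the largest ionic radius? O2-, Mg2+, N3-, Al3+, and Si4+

N3-

Each ion has 10 electrons. The ranking follows nuclear charge in reverse — greater Z gives a smaller radius. Si4+ (Z=14), Al3+ (Z=13), Mg2+ (Z=12), O2- (Z=8), N3- (Z=7).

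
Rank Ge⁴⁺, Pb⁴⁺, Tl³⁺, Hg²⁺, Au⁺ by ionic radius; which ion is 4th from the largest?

Pb⁴⁺

Tabulating Z and e⁻: Ge⁴⁺ (Z=32, 28 e⁻), Pb⁴⁺ (Z=82, 78 e⁻), Tl³⁺ (Z=81, 78 e⁻), Hg²⁺ (Z=80, 78 e⁻), Au⁺ (Z=79, 78 e⁻). Ge⁴⁺ < Pb⁴⁺ (same group, 2 shells fewer); Pb⁴⁺ < Tl³⁺ (both 78 e⁻, Z=82>81); Tl³⁺ < Hg²⁺ (isoelectronic, higher Z=81 is smaller); Hg²⁺ < Au⁺ (both 78 e⁻, Z=80>79).
Ordering: Ge⁴⁺ < Pb⁴⁺ < Tl³⁺ < Hg²⁺ < Au⁺. The 4th largest is Pb⁴⁺.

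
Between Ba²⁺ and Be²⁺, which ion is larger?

All are in the same group with charge +2. Radius grows down the group as n (the outermost shell) increases.

Ba²⁺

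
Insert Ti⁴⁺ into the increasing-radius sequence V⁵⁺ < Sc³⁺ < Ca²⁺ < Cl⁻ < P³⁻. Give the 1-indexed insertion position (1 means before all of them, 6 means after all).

2

These species are isoelectronic with 18 electrons. The only difference is the number of protons: V⁵⁺ (Z=23), Ti⁴⁺ (Z=22), Sc³⁺ (Z=21), Ca²⁺ (Z=20), Cl⁻ (Z=17), P³⁻ (Z=15). The strongest nuclear pull (V⁵⁺) gives the smallest ion.
Putting Ti⁴⁺ in gives V⁵⁺ < Ti⁴⁺ < Sc³⁺ < Ca²⁺ < Cl⁻ < P³⁻; it lands at slot 2.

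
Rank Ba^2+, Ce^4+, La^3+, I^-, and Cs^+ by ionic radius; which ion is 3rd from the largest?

Each ion has 54 electrons. The ranking follows nuclear charge in reverse — greater Z gives a smaller radius. Ce^4+ (Z=58), La^3+ (Z=57), Ba^2+ (Z=56), Cs^+ (Z=55), I^- (Z=53).
So the order is Ce^4+ < La^3+ < Ba^2+ < Cs^+ < I^-; the 3rd-largest ion is Ba^2+.

Ba^2+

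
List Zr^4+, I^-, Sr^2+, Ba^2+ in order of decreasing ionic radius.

I^- > Ba^2+ > Sr^2+ > Zr^4+

Electron counts and nuclear charges: Zr^4+: 36 e⁻, Z=40, Sr^2+: 36 e⁻, Z=38, Ba^2+: 54 e⁻, Z=56, I^-: 54 e⁻, Z=53. Zr^4+ < Sr^2+ (isoelectronic, higher Z=40 is smaller); Sr^2+ < Ba^2+ (same group, 1 shell fewer); Ba^2+ < I^- (isoelectronic, higher Z=56 is smaller).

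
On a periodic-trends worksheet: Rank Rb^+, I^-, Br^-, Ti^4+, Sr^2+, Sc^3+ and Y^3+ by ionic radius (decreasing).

I^- > Br^- > Rb^+ > Sr^2+ > Y^3+ > Sc^3+ > Ti^4+

Tabulating Z and e⁻: Ti^4+ has 18 e⁻ (Z=22), Sc^3+ has 18 e⁻ (Z=21), Y^3+ has 36 e⁻ (Z=39), Sr^2+ has 36 e⁻ (Z=38), Rb^+ has 36 e⁻ (Z=37), Br^- has 36 e⁻ (Z=35), I^- has 54 e⁻ (Z=53). Ti^4+ < Sc^3+ (both 18 e⁻, Z=22>21); Sc^3+ < Y^3+ (same group, period 4 vs 5); Y^3+ < Sr^2+ (isoelectronic, higher Z=39 is smaller); Sr^2+ < Rb^+ (both 36 e⁻, Z=38>37); Rb^+ < Br^- (isoelectronic, higher Z=37 is smaller); Br^- < I^- (same group, 1 shell fewer).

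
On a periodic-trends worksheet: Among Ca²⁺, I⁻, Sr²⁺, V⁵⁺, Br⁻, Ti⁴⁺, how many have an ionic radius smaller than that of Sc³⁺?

2

V⁵⁺ (Z=23, 18 e⁻), Ti⁴⁺ (Z=22, 18 e⁻), Sc³⁺ (Z=21, 18 e⁻), Ca²⁺ (Z=20, 18 e⁻), Sr²⁺ (Z=38, 36 e⁻), Br⁻ (Z=35, 36 e⁻), I⁻ (Z=53, 54 e⁻). V⁵⁺ < Ti⁴⁺ (isoelectronic, higher Z=23 is smaller); Ti⁴⁺ < Sc³⁺ (isoelectronic, higher Z=22 is smaller); Sc³⁺ < Ca²⁺ (both 18 e⁻, Z=21>20); Ca²⁺ < Sr²⁺ (same group, 1 shell fewer); Sr²⁺ < Br⁻ (both 36 e⁻, Z=38>35); Br⁻ < I⁻ (same group, 1 shell fewer).
Ordering all of them (including Sc³⁺) by radius gives V⁵⁺ < Ti⁴⁺ < Sc³⁺ < Ca²⁺ < Sr²⁺ < Br⁻ < I⁻. That's 2.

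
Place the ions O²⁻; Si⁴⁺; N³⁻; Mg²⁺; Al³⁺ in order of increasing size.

Si⁴⁺ < Al³⁺ < Mg²⁺ < O²⁻ < N³⁻

Isoelectronic series (10 e⁻ each). Size is set by nuclear charge: more protons means a smaller ion. Si⁴⁺ (Z=14), Al³⁺ (Z=13), Mg²⁺ (Z=12), O²⁻ (Z=8), N³⁻ (Z=7).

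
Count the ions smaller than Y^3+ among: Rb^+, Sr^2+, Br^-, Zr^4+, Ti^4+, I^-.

First list Z and electron count for each: Ti^4+ (Z=22, 18 e⁻), Zr^4+ (Z=40, 36 e⁻), Y^3+ (Z=39, 36 e⁻), Sr^2+ (Z=38, 36 e⁻), Rb^+ (Z=37, 36 e⁻), Br^- (Z=35, 36 e⁻), I^- (Z=53, 54 e⁻). Ti^4+ < Zr^4+ (same group, 1 shell fewer); Zr^4+ < Y^3+ (isoelectronic, higher Z=40 is smaller); Y^3+ < Sr^2+ (isoelectronic, higher Z=39 is smaller); Sr^2+ < Rb^+ (isoelectronic, higher Z=38 is smaller); Rb^+ < Br^- (isoelectronic, higher Z=37 is smaller); Br^- < I^- (same group, period 4 vs 5).
Relative to Y^3+, the ions that are smaller are Ti^4+, Zr^4+. That's 2.

2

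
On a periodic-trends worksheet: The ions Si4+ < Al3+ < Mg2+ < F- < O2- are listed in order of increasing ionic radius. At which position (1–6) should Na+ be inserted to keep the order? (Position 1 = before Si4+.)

These species are isoelectronic with 10 electrons. The only difference is the number of protons: Si4+ (Z=14), Al3+ (Z=13), Mg2+ (Z=12), Na+ (Z=11), F- (Z=9), O2- (Z=8). The strongest nuclear pull (Si4+) gives the smallest ion.
Putting Na+ in gives Si4+ < Al3+ < Mg2+ < Na+ < F- < O2-; it lands at slot 4.

4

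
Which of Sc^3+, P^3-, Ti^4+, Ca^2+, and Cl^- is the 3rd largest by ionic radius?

Ca^2+

These species are isoelectronic with 18 electrons. The only difference is the number of protons: Ti^4+ (Z=22), Sc^3+ (Z=21), Ca^2+ (Z=20), Cl^- (Z=17), P^3- (Z=15). The strongest nuclear pull (Ti^4+) gives the smallest ion.
That gives Ti^4+ < Sc^3+ < Ca^2+ < Cl^- < P^3-. From the largest end, number 3 is Ca^2+.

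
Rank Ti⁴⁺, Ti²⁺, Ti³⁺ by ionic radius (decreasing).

Ti²⁺ > Ti³⁺ > Ti⁴⁺

For a single element, ionic radius drops as positive charge rises — Ti⁴⁺ < Ti²⁺.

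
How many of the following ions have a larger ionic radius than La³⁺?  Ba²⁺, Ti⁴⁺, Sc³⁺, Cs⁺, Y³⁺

2

Tabulating Z and e⁻: Ti⁴⁺: 18 e⁻, Z=22, Sc³⁺: 18 e⁻, Z=21, Y³⁺: 36 e⁻, Z=39, La³⁺: 54 e⁻, Z=57, Ba²⁺: 54 e⁻, Z=56, Cs⁺: 54 e⁻, Z=55. Ti⁴⁺ < Sc³⁺ (both 18 e⁻, Z=22>21); Sc³⁺ < Y³⁺ (same group, 1 shell fewer); Y³⁺ < La³⁺ (same group, period 5 vs 6); La³⁺ < Ba²⁺ (isoelectronic, higher Z=57 is smaller); Ba²⁺ < Cs⁺ (isoelectronic, higher Z=56 is smaller).
Relative to La³⁺, the ions that are larger are Ba²⁺, Cs⁺. That's 2.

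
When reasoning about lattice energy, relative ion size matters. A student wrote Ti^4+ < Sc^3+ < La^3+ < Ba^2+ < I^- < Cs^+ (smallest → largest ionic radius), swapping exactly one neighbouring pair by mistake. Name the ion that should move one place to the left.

Cs^+

Compare adjacent ions: both have 54 electrons but Z(Cs)=55 > Z(I)=53, so Cs^+ should be the smaller of the two — yet in this increasing list I^- sits before Cs^+. Nothing else is reversed, so Cs^+ should move one place to the left.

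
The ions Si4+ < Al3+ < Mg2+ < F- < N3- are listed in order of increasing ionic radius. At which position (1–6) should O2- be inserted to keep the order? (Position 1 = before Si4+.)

5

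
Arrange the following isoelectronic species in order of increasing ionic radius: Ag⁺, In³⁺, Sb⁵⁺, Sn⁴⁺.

Sb⁵⁺ < Sn⁴⁺ < In³⁺ < Ag⁺

These species are isoelectronic with 46 electrons. The only difference is the number of protons: Sb⁵⁺ (Z=51), Sn⁴⁺ (Z=50), In³⁺ (Z=49), Ag⁺ (Z=47). The strongest nuclear pull (Sb⁵⁺) gives the smallest ion.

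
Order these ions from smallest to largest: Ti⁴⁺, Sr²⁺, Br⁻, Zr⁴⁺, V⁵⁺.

First list Z and electron count for each: V⁵⁺ (Z=23, 18 e⁻), Ti⁴⁺ (Z=22, 18 e⁻), Zr⁴⁺ (Z=40, 36 e⁻), Sr²⁺ (Z=38, 36 e⁻), Br⁻ (Z=35, 36 e⁻). V⁵⁺ < Ti⁴⁺ (both 18 e⁻, Z=23>22); Ti⁴⁺ < Zr⁴⁺ (same group, period 4 vs 5); Zr⁴⁺ < Sr²⁺ (both 36 e⁻, Z=40>38); Sr²⁺ < Br⁻ (isoelectronic, higher Z=38 is smaller).

V⁵⁺ < Ti⁴⁺ < Zr⁴⁺ < Sr²⁺ < Br⁻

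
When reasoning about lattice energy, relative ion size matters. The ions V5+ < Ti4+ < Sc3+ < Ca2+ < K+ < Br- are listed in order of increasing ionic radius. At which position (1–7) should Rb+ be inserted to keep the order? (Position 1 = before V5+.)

Tabulating Z and e⁻: V5+ has 18 e⁻ (Z=23), Ti4+ has 18 e⁻ (Z=22), Sc3+ has 18 e⁻ (Z=21), Ca2+ has 18 e⁻ (Z=20), K+ has 18 e⁻ (Z=19), Rb+ has 36 e⁻ (Z=37), Br- has 36 e⁻ (Z=35). V5+ < Ti4+ (isoelectronic, higher Z=23 is smaller); Ti4+ < Sc3+ (isoelectronic, higher Z=22 is smaller); Sc3+ < Ca2+ (isoelectronic, higher Z=21 is smaller); Ca2+ < K+ (both 18 e⁻, Z=20>19); K+ < Rb+ (same group, 1 shell fewer); Rb+ < Br- (isoelectronic, higher Z=37 is smaller).
With Rb+ included the full order is V5+ < Ti4+ < Sc3+ < Ca2+ < K+ < Rb+ < Br-, so it takes position 6.

6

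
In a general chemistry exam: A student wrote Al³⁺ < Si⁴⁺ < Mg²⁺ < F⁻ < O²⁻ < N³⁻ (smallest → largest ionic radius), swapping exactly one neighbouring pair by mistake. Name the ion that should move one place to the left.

Compare adjacent ions: they are isoelectronic (10 e⁻) and Si has more protons than Al (14 vs 13), making Si⁴⁺ smaller — yet in this increasing list Al³⁺ sits before Si⁴⁺. Nothing else is reversed, so Si⁴⁺ should move one place to the left.

Si⁴⁺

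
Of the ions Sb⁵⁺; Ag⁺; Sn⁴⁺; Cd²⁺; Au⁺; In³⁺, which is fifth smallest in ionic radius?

Ag⁺

Sb⁵⁺ (Z=51, 46 e⁻), Sn⁴⁺ (Z=50, 46 e⁻), In³⁺ (Z=49, 46 e⁻), Cd²⁺ (Z=48, 46 e⁻), Ag⁺ (Z=47, 46 e⁻), Au⁺ (Z=79, 78 e⁻). Sb⁵⁺ < Sn⁴⁺ (both 46 e⁻, Z=51>50); Sn⁴⁺ < In³⁺ (both 46 e⁻, Z=50>49); In³⁺ < Cd²⁺ (isoelectronic, higher Z=49 is smaller); Cd²⁺ < Ag⁺ (both 46 e⁻, Z=48>47); Ag⁺ < Au⁺ (same group, 1 shell fewer).
Full ascending order: Sb⁵⁺ < Sn⁴⁺ < In³⁺ < Cd²⁺ < Ag⁺ < Au⁺. Counting from the smallest, position 5 is Ag⁺.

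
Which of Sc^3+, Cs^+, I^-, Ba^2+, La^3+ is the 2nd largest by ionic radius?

Electron counts and nuclear charges: Sc^3+ has 18 e⁻ (Z=21), La^3+ has 54 e⁻ (Z=57), Ba^2+ has 54 e⁻ (Z=56), Cs^+ has 54 e⁻ (Z=55), I^- has 54 e⁻ (Z=53). Sc^3+ < La^3+ (same group, period 4 vs 6); La^3+ < Ba^2+ (isoelectronic, higher Z=57 is smaller); Ba^2+ < Cs^+ (both 54 e⁻, Z=56>55); Cs^+ < I^- (both 54 e⁻, Z=55>53).
Full ascending order: Sc^3+ < La^3+ < Ba^2+ < Cs^+ < I^-. Counting from the largest, position 2 is Cs^+.

Cs^+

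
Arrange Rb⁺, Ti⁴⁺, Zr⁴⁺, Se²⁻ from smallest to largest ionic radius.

Tabulating Z and e⁻: Ti⁴⁺ (Z=22, 18 e⁻), Zr⁴⁺ (Z=40, 36 e⁻), Rb⁺ (Z=37, 36 e⁻), Se²⁻ (Z=34, 36 e⁻). Ti⁴⁺ < Zr⁴⁺ (same group, period 4 vs 5); Zr⁴⁺ < Rb⁺ (isoelectronic, higher Z=40 is smaller); Rb⁺ < Se²⁻ (isoelectronic, higher Z=37 is smaller).

Ti⁴⁺ < Zr⁴⁺ < Rb⁺ < Se²⁻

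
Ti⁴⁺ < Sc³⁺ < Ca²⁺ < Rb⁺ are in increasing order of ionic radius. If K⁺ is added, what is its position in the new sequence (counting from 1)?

Work out protons and electrons: Ti⁴⁺ has 18 e⁻ (Z=22), Sc³⁺ has 18 e⁻ (Z=21), Ca²⁺ has 18 e⁻ (Z=20), K⁺ has 18 e⁻ (Z=19), Rb⁺ has 36 e⁻ (Z=37). Ti⁴⁺ < Sc³⁺ (isoelectronic, higher Z=22 is smaller); Sc³⁺ < Ca²⁺ (both 18 e⁻, Z=21>20); Ca²⁺ < K⁺ (isoelectronic, higher Z=20 is smaller); K⁺ < Rb⁺ (same group, 1 shell fewer).
The complete sequence is Ti⁴⁺ < Sc³⁺ < Ca²⁺ < K⁺ < Rb⁺. K⁺ sits at position 4.

4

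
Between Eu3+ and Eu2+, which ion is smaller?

For a single element, ionic radius drops as positive charge rises — Eu3+ < Eu2+.

Eu3+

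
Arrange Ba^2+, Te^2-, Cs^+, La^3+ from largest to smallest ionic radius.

Te^2- > Cs^+ > Ba^2+ > La^3+

All of these have 54 electrons (isoelectronic). With the same electron cloud, the ion with the most protons pulls it in tightest. Nuclear charges: La^3+ (Z=57), Ba^2+ (Z=56), Cs^+ (Z=55), Te^2- (Z=52). Highest Z is smallest.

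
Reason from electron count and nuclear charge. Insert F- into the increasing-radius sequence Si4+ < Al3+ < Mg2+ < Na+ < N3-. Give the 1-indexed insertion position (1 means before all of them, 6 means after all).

5

Isoelectronic series (10 e⁻ each). Size is set by nuclear charge: more protons means a smaller ion. Si4+ (Z=14), Al3+ (Z=13), Mg2+ (Z=12), Na+ (Z=11), F- (Z=9), N3- (Z=7).
Putting F- in gives Si4+ < Al3+ < Mg2+ < Na+ < F- < N3-; it lands at slot 5.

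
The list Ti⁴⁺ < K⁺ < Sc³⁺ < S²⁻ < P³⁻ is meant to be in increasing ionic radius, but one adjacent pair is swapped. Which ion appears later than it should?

Sc³⁺

Scanning neighbour by neighbour, only K⁺/Sc³⁺ violates a trend: both have 18 electrons but Z(Sc)=21 > Z(K)=19, so Sc³⁺ should be the smaller of the two. That makes Sc³⁺ the one sitting a position late relative to where it belongs.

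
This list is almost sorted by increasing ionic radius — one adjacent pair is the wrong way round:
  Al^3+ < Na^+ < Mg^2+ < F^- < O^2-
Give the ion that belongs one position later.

Scanning neighbour by neighbour, only Na^+/Mg^2+ violates a trend: Mg^2+ and Na^+ share 10 electrons; the higher nuclear charge on Mg (Z=12) contracts it more, so Mg^2+ < Na^+. That makes Na^+ the one sitting a position early relative to where it belongs.

Na^+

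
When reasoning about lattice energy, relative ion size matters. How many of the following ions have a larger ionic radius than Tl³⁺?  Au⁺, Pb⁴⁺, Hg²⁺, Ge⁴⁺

2

Electron counts and nuclear charges: Ge⁴⁺: 28 e⁻, Z=32, Pb⁴⁺: 78 e⁻, Z=82, Tl³⁺: 78 e⁻, Z=81, Hg²⁺: 78 e⁻, Z=80, Au⁺: 78 e⁻, Z=79. Ge⁴⁺ < Pb⁴⁺ (same group, period 4 vs 6); Pb⁴⁺ < Tl³⁺ (both 78 e⁻, Z=82>81); Tl³⁺ < Hg²⁺ (both 78 e⁻, Z=81>80); Hg²⁺ < Au⁺ (both 78 e⁻, Z=80>79).
Ordering all of them (including Tl³⁺) by radius gives Ge⁴⁺ < Pb⁴⁺ < Tl³⁺ < Hg²⁺ < Au⁺. Count: 2.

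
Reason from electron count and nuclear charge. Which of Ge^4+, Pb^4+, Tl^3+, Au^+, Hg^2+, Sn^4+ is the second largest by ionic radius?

First list Z and electron count for each: Ge^4+ (Z=32, 28 e⁻), Sn^4+ (Z=50, 46 e⁻), Pb^4+ (Z=82, 78 e⁻), Tl^3+ (Z=81, 78 e⁻), Hg^2+ (Z=80, 78 e⁻), Au^+ (Z=79, 78 e⁻). Ge^4+ < Sn^4+ (same group, period 4 vs 5); Sn^4+ < Pb^4+ (same group, period 5 vs 6); Pb^4+ < Tl^3+ (both 78 e⁻, Z=82>81); Tl^3+ < Hg^2+ (both 78 e⁻, Z=81>80); Hg^2+ < Au^+ (both 78 e⁻, Z=80>79).
So the order is Ge^4+ < Sn^4+ < Pb^4+ < Tl^3+ < Hg^2+ < Au^+; the 2nd-largest ion is Hg^2+.

Hg^2+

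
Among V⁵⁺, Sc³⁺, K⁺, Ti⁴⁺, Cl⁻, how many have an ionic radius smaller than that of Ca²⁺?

3

Isoelectronic series (18 e⁻ each). Size is set by nuclear charge: more protons means a smaller ion. V⁵⁺ (Z=23), Ti⁴⁺ (Z=22), Sc³⁺ (Z=21), Ca²⁺ (Z=20), K⁺ (Z=19), Cl⁻ (Z=17).
Overall: V⁵⁺ < Ti⁴⁺ < Sc³⁺ < Ca²⁺ < K⁺ < Cl⁻. Ca²⁺ has 3 below it and 2 above. So 3 are smaller.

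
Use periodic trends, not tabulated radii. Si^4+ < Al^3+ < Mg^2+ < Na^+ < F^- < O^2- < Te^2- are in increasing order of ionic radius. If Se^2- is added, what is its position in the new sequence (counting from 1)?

7

Tabulating Z and e⁻: Si^4+: 10 e⁻, Z=14, Al^3+: 10 e⁻, Z=13, Mg^2+: 10 e⁻, Z=12, Na^+: 10 e⁻, Z=11, F^-: 10 e⁻, Z=9, O^2-: 10 e⁻, Z=8, Se^2-: 36 e⁻, Z=34, Te^2-: 54 e⁻, Z=52. Si^4+ < Al^3+ (isoelectronic, higher Z=14 is smaller); Al^3+ < Mg^2+ (isoelectronic, higher Z=13 is smaller); Mg^2+ < Na^+ (isoelectronic, higher Z=12 is smaller); Na^+ < F^- (both 10 e⁻, Z=11>9); F^- < O^2- (isoelectronic, higher Z=9 is smaller); O^2- < Se^2- (same group, 2 shells fewer); Se^2- < Te^2- (same group, period 4 vs 5).
Putting Se^2- in gives Si^4+ < Al^3+ < Mg^2+ < Na^+ < F^- < O^2- < Se^2- < Te^2-; it lands at slot 7.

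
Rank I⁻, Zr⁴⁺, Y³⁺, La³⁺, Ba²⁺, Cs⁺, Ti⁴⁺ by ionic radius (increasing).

Work out protons and electrons: Ti⁴⁺: 18 e⁻, Z=22, Zr⁴⁺: 36 e⁻, Z=40, Y³⁺: 36 e⁻, Z=39, La³⁺: 54 e⁻, Z=57, Ba²⁺: 54 e⁻, Z=56, Cs⁺: 54 e⁻, Z=55, I⁻: 54 e⁻, Z=53. Ti⁴⁺ < Zr⁴⁺ (same group, 1 shell fewer); Zr⁴⁺ < Y³⁺ (isoelectronic, higher Z=40 is smaller); Y³⁺ < La³⁺ (same group, 1 shell fewer); La³⁺ < Ba²⁺ (isoelectronic, higher Z=57 is smaller); Ba²⁺ < Cs⁺ (both 54 e⁻, Z=56>55); Cs⁺ < I⁻ (both 54 e⁻, Z=55>53).

Ti⁴⁺ < Zr⁴⁺ < Y³⁺ < La³⁺ < Ba²⁺ < Cs⁺ < I⁻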